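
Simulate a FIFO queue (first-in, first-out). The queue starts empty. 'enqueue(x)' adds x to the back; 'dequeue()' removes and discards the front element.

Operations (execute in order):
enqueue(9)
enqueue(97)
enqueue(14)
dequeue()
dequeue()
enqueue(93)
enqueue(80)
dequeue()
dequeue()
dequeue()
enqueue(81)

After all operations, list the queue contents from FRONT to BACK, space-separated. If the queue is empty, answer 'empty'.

enqueue(9): [9]
enqueue(97): [9, 97]
enqueue(14): [9, 97, 14]
dequeue(): [97, 14]
dequeue(): [14]
enqueue(93): [14, 93]
enqueue(80): [14, 93, 80]
dequeue(): [93, 80]
dequeue(): [80]
dequeue(): []
enqueue(81): [81]

Answer: 81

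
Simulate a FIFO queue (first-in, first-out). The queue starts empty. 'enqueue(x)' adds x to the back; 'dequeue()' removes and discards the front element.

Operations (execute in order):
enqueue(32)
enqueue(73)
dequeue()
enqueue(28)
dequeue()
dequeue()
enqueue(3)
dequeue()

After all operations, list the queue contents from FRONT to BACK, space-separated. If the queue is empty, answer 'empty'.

enqueue(32): [32]
enqueue(73): [32, 73]
dequeue(): [73]
enqueue(28): [73, 28]
dequeue(): [28]
dequeue(): []
enqueue(3): [3]
dequeue(): []

Answer: empty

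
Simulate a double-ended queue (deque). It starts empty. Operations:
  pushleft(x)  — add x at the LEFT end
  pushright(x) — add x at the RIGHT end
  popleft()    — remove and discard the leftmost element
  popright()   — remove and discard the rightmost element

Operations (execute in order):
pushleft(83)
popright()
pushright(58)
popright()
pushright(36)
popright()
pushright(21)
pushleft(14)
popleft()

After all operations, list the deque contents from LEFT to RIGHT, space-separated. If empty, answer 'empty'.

pushleft(83): [83]
popright(): []
pushright(58): [58]
popright(): []
pushright(36): [36]
popright(): []
pushright(21): [21]
pushleft(14): [14, 21]
popleft(): [21]

Answer: 21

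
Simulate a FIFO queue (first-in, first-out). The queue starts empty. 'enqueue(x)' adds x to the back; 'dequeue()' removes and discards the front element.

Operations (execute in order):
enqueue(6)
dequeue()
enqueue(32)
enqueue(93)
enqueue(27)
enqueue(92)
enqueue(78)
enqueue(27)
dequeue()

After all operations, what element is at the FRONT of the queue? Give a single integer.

enqueue(6): queue = [6]
dequeue(): queue = []
enqueue(32): queue = [32]
enqueue(93): queue = [32, 93]
enqueue(27): queue = [32, 93, 27]
enqueue(92): queue = [32, 93, 27, 92]
enqueue(78): queue = [32, 93, 27, 92, 78]
enqueue(27): queue = [32, 93, 27, 92, 78, 27]
dequeue(): queue = [93, 27, 92, 78, 27]

Answer: 93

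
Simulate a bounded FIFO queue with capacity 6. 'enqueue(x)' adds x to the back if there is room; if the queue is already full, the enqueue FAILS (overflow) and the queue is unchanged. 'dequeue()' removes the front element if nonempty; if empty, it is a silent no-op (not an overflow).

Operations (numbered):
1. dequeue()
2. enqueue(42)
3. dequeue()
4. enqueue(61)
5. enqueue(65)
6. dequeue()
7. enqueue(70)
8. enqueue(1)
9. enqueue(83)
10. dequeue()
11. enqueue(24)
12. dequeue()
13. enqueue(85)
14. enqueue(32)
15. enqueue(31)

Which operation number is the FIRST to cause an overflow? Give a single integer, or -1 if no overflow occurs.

1. dequeue(): empty, no-op, size=0
2. enqueue(42): size=1
3. dequeue(): size=0
4. enqueue(61): size=1
5. enqueue(65): size=2
6. dequeue(): size=1
7. enqueue(70): size=2
8. enqueue(1): size=3
9. enqueue(83): size=4
10. dequeue(): size=3
11. enqueue(24): size=4
12. dequeue(): size=3
13. enqueue(85): size=4
14. enqueue(32): size=5
15. enqueue(31): size=6

Answer: -1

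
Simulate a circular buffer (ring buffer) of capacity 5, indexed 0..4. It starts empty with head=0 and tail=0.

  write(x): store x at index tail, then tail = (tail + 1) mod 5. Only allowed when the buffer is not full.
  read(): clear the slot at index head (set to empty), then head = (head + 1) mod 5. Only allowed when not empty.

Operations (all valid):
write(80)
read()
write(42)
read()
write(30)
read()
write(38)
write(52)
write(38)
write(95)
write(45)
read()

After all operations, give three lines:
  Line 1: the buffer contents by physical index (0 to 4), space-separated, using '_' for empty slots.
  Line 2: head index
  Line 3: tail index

Answer: 38 95 45 _ 52
4
3

Derivation:
write(80): buf=[80 _ _ _ _], head=0, tail=1, size=1
read(): buf=[_ _ _ _ _], head=1, tail=1, size=0
write(42): buf=[_ 42 _ _ _], head=1, tail=2, size=1
read(): buf=[_ _ _ _ _], head=2, tail=2, size=0
write(30): buf=[_ _ 30 _ _], head=2, tail=3, size=1
read(): buf=[_ _ _ _ _], head=3, tail=3, size=0
write(38): buf=[_ _ _ 38 _], head=3, tail=4, size=1
write(52): buf=[_ _ _ 38 52], head=3, tail=0, size=2
write(38): buf=[38 _ _ 38 52], head=3, tail=1, size=3
write(95): buf=[38 95 _ 38 52], head=3, tail=2, size=4
write(45): buf=[38 95 45 38 52], head=3, tail=3, size=5
read(): buf=[38 95 45 _ 52], head=4, tail=3, size=4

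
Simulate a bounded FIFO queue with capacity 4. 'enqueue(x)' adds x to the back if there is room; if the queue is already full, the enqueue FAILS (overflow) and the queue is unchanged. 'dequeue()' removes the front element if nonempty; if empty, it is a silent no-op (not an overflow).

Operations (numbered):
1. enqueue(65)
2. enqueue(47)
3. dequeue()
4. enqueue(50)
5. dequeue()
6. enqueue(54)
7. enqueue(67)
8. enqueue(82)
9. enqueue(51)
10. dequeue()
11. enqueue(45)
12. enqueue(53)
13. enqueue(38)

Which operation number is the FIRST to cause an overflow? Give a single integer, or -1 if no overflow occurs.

1. enqueue(65): size=1
2. enqueue(47): size=2
3. dequeue(): size=1
4. enqueue(50): size=2
5. dequeue(): size=1
6. enqueue(54): size=2
7. enqueue(67): size=3
8. enqueue(82): size=4
9. enqueue(51): size=4=cap → OVERFLOW (fail)
10. dequeue(): size=3
11. enqueue(45): size=4
12. enqueue(53): size=4=cap → OVERFLOW (fail)
13. enqueue(38): size=4=cap → OVERFLOW (fail)

Answer: 9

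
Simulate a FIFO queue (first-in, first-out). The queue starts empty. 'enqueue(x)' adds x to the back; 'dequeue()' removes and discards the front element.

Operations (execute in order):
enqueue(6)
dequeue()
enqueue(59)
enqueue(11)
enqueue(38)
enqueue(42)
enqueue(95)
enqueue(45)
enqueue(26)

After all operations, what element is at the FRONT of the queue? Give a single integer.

Answer: 59

Derivation:
enqueue(6): queue = [6]
dequeue(): queue = []
enqueue(59): queue = [59]
enqueue(11): queue = [59, 11]
enqueue(38): queue = [59, 11, 38]
enqueue(42): queue = [59, 11, 38, 42]
enqueue(95): queue = [59, 11, 38, 42, 95]
enqueue(45): queue = [59, 11, 38, 42, 95, 45]
enqueue(26): queue = [59, 11, 38, 42, 95, 45, 26]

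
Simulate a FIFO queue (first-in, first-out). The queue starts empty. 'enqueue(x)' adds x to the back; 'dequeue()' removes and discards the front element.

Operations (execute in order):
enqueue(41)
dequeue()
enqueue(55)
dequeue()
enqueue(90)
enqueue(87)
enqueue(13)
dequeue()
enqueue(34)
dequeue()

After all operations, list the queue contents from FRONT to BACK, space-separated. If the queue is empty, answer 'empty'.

enqueue(41): [41]
dequeue(): []
enqueue(55): [55]
dequeue(): []
enqueue(90): [90]
enqueue(87): [90, 87]
enqueue(13): [90, 87, 13]
dequeue(): [87, 13]
enqueue(34): [87, 13, 34]
dequeue(): [13, 34]

Answer: 13 34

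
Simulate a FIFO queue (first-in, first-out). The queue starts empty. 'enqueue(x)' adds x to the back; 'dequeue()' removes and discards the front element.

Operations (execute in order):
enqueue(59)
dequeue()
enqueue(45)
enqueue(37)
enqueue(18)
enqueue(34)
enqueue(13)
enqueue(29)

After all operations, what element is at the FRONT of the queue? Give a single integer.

Answer: 45

Derivation:
enqueue(59): queue = [59]
dequeue(): queue = []
enqueue(45): queue = [45]
enqueue(37): queue = [45, 37]
enqueue(18): queue = [45, 37, 18]
enqueue(34): queue = [45, 37, 18, 34]
enqueue(13): queue = [45, 37, 18, 34, 13]
enqueue(29): queue = [45, 37, 18, 34, 13, 29]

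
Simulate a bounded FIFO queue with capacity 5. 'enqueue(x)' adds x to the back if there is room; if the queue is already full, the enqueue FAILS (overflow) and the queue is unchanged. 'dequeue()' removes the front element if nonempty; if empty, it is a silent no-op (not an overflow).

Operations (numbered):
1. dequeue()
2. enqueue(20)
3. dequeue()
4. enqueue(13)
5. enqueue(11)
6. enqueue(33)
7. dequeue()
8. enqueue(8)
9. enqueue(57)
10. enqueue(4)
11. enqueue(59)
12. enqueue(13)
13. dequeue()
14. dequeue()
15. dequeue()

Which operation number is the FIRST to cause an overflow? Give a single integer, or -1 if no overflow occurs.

1. dequeue(): empty, no-op, size=0
2. enqueue(20): size=1
3. dequeue(): size=0
4. enqueue(13): size=1
5. enqueue(11): size=2
6. enqueue(33): size=3
7. dequeue(): size=2
8. enqueue(8): size=3
9. enqueue(57): size=4
10. enqueue(4): size=5
11. enqueue(59): size=5=cap → OVERFLOW (fail)
12. enqueue(13): size=5=cap → OVERFLOW (fail)
13. dequeue(): size=4
14. dequeue(): size=3
15. dequeue(): size=2

Answer: 11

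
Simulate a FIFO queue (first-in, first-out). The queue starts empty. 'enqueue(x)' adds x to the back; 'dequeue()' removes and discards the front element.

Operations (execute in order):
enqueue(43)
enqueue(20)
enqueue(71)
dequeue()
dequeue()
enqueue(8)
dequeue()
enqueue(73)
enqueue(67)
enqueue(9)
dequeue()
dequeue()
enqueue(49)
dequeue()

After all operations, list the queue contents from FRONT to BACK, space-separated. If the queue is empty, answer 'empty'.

enqueue(43): [43]
enqueue(20): [43, 20]
enqueue(71): [43, 20, 71]
dequeue(): [20, 71]
dequeue(): [71]
enqueue(8): [71, 8]
dequeue(): [8]
enqueue(73): [8, 73]
enqueue(67): [8, 73, 67]
enqueue(9): [8, 73, 67, 9]
dequeue(): [73, 67, 9]
dequeue(): [67, 9]
enqueue(49): [67, 9, 49]
dequeue(): [9, 49]

Answer: 9 49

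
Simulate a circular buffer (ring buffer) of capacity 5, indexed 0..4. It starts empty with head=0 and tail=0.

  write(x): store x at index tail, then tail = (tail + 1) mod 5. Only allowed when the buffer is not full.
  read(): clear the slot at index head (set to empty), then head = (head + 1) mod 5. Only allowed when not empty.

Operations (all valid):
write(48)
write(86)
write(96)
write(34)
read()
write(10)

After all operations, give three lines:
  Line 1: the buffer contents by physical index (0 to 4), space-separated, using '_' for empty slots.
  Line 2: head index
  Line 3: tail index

Answer: _ 86 96 34 10
1
0

Derivation:
write(48): buf=[48 _ _ _ _], head=0, tail=1, size=1
write(86): buf=[48 86 _ _ _], head=0, tail=2, size=2
write(96): buf=[48 86 96 _ _], head=0, tail=3, size=3
write(34): buf=[48 86 96 34 _], head=0, tail=4, size=4
read(): buf=[_ 86 96 34 _], head=1, tail=4, size=3
write(10): buf=[_ 86 96 34 10], head=1, tail=0, size=4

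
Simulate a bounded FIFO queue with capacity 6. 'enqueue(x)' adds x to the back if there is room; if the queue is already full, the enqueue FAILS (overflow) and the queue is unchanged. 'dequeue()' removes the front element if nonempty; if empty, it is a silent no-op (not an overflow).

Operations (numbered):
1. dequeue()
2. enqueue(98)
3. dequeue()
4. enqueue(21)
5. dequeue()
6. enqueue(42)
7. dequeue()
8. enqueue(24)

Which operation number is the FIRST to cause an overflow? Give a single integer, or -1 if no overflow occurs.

1. dequeue(): empty, no-op, size=0
2. enqueue(98): size=1
3. dequeue(): size=0
4. enqueue(21): size=1
5. dequeue(): size=0
6. enqueue(42): size=1
7. dequeue(): size=0
8. enqueue(24): size=1

Answer: -1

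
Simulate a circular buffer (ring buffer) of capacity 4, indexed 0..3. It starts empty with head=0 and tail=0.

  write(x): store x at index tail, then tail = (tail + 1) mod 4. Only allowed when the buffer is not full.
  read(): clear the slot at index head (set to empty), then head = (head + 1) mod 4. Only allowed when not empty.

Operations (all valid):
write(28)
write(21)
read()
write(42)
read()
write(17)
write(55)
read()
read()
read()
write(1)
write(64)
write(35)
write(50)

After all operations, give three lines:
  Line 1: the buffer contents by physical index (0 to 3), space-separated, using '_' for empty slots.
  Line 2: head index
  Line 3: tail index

Answer: 50 1 64 35
1
1

Derivation:
write(28): buf=[28 _ _ _], head=0, tail=1, size=1
write(21): buf=[28 21 _ _], head=0, tail=2, size=2
read(): buf=[_ 21 _ _], head=1, tail=2, size=1
write(42): buf=[_ 21 42 _], head=1, tail=3, size=2
read(): buf=[_ _ 42 _], head=2, tail=3, size=1
write(17): buf=[_ _ 42 17], head=2, tail=0, size=2
write(55): buf=[55 _ 42 17], head=2, tail=1, size=3
read(): buf=[55 _ _ 17], head=3, tail=1, size=2
read(): buf=[55 _ _ _], head=0, tail=1, size=1
read(): buf=[_ _ _ _], head=1, tail=1, size=0
write(1): buf=[_ 1 _ _], head=1, tail=2, size=1
write(64): buf=[_ 1 64 _], head=1, tail=3, size=2
write(35): buf=[_ 1 64 35], head=1, tail=0, size=3
write(50): buf=[50 1 64 35], head=1, tail=1, size=4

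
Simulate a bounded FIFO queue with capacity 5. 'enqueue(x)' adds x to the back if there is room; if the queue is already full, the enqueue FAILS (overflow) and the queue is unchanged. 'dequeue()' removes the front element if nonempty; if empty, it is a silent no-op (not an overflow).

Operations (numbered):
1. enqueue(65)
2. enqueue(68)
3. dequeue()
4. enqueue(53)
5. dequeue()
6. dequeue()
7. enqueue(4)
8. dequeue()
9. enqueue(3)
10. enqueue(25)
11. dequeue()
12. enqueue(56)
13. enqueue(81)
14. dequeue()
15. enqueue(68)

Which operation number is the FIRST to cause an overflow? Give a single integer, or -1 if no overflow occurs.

1. enqueue(65): size=1
2. enqueue(68): size=2
3. dequeue(): size=1
4. enqueue(53): size=2
5. dequeue(): size=1
6. dequeue(): size=0
7. enqueue(4): size=1
8. dequeue(): size=0
9. enqueue(3): size=1
10. enqueue(25): size=2
11. dequeue(): size=1
12. enqueue(56): size=2
13. enqueue(81): size=3
14. dequeue(): size=2
15. enqueue(68): size=3

Answer: -1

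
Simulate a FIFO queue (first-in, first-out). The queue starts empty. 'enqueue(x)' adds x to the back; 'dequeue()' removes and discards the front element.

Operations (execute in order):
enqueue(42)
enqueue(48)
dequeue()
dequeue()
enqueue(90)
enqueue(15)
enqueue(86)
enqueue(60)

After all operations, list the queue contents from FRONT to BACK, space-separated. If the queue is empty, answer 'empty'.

enqueue(42): [42]
enqueue(48): [42, 48]
dequeue(): [48]
dequeue(): []
enqueue(90): [90]
enqueue(15): [90, 15]
enqueue(86): [90, 15, 86]
enqueue(60): [90, 15, 86, 60]

Answer: 90 15 86 60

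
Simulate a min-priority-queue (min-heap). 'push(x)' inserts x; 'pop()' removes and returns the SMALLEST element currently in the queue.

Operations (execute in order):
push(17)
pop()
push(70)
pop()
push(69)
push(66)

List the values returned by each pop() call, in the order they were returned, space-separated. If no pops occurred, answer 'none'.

push(17): heap contents = [17]
pop() → 17: heap contents = []
push(70): heap contents = [70]
pop() → 70: heap contents = []
push(69): heap contents = [69]
push(66): heap contents = [66, 69]

Answer: 17 70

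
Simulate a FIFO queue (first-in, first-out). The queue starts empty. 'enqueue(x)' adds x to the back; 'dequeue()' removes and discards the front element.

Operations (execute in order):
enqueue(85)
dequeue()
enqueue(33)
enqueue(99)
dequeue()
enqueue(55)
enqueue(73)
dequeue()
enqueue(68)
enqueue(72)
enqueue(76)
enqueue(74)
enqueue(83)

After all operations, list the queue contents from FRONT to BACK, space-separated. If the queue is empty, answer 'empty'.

Answer: 55 73 68 72 76 74 83

Derivation:
enqueue(85): [85]
dequeue(): []
enqueue(33): [33]
enqueue(99): [33, 99]
dequeue(): [99]
enqueue(55): [99, 55]
enqueue(73): [99, 55, 73]
dequeue(): [55, 73]
enqueue(68): [55, 73, 68]
enqueue(72): [55, 73, 68, 72]
enqueue(76): [55, 73, 68, 72, 76]
enqueue(74): [55, 73, 68, 72, 76, 74]
enqueue(83): [55, 73, 68, 72, 76, 74, 83]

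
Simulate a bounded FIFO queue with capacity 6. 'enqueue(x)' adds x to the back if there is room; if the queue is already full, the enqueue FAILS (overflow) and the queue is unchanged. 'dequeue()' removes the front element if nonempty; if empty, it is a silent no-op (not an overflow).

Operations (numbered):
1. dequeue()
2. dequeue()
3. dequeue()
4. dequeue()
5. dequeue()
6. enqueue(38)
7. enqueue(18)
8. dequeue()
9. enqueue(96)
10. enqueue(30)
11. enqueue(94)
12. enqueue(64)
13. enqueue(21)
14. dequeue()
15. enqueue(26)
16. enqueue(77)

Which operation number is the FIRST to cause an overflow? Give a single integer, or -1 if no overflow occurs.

Answer: 16

Derivation:
1. dequeue(): empty, no-op, size=0
2. dequeue(): empty, no-op, size=0
3. dequeue(): empty, no-op, size=0
4. dequeue(): empty, no-op, size=0
5. dequeue(): empty, no-op, size=0
6. enqueue(38): size=1
7. enqueue(18): size=2
8. dequeue(): size=1
9. enqueue(96): size=2
10. enqueue(30): size=3
11. enqueue(94): size=4
12. enqueue(64): size=5
13. enqueue(21): size=6
14. dequeue(): size=5
15. enqueue(26): size=6
16. enqueue(77): size=6=cap → OVERFLOW (fail)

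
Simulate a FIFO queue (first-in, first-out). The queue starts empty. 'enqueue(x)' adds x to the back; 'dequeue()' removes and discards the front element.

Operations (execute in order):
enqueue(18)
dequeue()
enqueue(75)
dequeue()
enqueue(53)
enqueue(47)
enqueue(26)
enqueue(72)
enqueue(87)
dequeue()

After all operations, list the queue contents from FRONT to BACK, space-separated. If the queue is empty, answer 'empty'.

enqueue(18): [18]
dequeue(): []
enqueue(75): [75]
dequeue(): []
enqueue(53): [53]
enqueue(47): [53, 47]
enqueue(26): [53, 47, 26]
enqueue(72): [53, 47, 26, 72]
enqueue(87): [53, 47, 26, 72, 87]
dequeue(): [47, 26, 72, 87]

Answer: 47 26 72 87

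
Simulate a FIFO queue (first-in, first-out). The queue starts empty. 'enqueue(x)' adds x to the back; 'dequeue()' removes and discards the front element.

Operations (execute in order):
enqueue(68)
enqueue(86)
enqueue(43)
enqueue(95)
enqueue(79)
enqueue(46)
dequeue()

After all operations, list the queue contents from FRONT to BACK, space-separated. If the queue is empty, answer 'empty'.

Answer: 86 43 95 79 46

Derivation:
enqueue(68): [68]
enqueue(86): [68, 86]
enqueue(43): [68, 86, 43]
enqueue(95): [68, 86, 43, 95]
enqueue(79): [68, 86, 43, 95, 79]
enqueue(46): [68, 86, 43, 95, 79, 46]
dequeue(): [86, 43, 95, 79, 46]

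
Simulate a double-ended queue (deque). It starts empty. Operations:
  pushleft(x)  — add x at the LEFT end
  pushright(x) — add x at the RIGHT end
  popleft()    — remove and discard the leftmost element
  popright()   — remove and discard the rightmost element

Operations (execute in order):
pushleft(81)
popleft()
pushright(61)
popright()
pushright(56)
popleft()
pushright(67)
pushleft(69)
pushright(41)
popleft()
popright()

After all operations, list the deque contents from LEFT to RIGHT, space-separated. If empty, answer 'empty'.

Answer: 67

Derivation:
pushleft(81): [81]
popleft(): []
pushright(61): [61]
popright(): []
pushright(56): [56]
popleft(): []
pushright(67): [67]
pushleft(69): [69, 67]
pushright(41): [69, 67, 41]
popleft(): [67, 41]
popright(): [67]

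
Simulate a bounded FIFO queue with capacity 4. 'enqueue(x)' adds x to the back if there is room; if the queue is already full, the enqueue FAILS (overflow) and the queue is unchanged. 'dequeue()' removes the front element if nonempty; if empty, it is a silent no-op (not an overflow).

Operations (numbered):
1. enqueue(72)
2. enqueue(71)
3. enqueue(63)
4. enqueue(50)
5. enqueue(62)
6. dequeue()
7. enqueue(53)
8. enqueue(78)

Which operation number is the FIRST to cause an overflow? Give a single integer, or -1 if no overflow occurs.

Answer: 5

Derivation:
1. enqueue(72): size=1
2. enqueue(71): size=2
3. enqueue(63): size=3
4. enqueue(50): size=4
5. enqueue(62): size=4=cap → OVERFLOW (fail)
6. dequeue(): size=3
7. enqueue(53): size=4
8. enqueue(78): size=4=cap → OVERFLOW (fail)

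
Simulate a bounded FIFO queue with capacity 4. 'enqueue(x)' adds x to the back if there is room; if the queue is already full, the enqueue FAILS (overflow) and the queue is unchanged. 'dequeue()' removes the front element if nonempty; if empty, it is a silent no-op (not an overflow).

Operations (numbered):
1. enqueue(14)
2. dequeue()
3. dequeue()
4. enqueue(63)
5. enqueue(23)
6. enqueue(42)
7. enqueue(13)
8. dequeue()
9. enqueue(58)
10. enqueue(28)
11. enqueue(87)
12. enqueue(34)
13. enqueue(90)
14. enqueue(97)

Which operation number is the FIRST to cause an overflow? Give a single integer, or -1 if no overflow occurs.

Answer: 10

Derivation:
1. enqueue(14): size=1
2. dequeue(): size=0
3. dequeue(): empty, no-op, size=0
4. enqueue(63): size=1
5. enqueue(23): size=2
6. enqueue(42): size=3
7. enqueue(13): size=4
8. dequeue(): size=3
9. enqueue(58): size=4
10. enqueue(28): size=4=cap → OVERFLOW (fail)
11. enqueue(87): size=4=cap → OVERFLOW (fail)
12. enqueue(34): size=4=cap → OVERFLOW (fail)
13. enqueue(90): size=4=cap → OVERFLOW (fail)
14. enqueue(97): size=4=cap → OVERFLOW (fail)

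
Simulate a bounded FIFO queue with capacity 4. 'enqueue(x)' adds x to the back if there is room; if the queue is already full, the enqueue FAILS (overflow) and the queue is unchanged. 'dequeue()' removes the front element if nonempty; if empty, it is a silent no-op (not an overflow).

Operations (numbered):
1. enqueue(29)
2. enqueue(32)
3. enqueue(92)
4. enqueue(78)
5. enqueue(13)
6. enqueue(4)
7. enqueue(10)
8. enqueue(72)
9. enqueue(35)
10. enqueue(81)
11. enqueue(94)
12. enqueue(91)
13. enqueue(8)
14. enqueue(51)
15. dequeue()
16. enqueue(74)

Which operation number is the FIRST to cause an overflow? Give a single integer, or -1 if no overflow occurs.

Answer: 5

Derivation:
1. enqueue(29): size=1
2. enqueue(32): size=2
3. enqueue(92): size=3
4. enqueue(78): size=4
5. enqueue(13): size=4=cap → OVERFLOW (fail)
6. enqueue(4): size=4=cap → OVERFLOW (fail)
7. enqueue(10): size=4=cap → OVERFLOW (fail)
8. enqueue(72): size=4=cap → OVERFLOW (fail)
9. enqueue(35): size=4=cap → OVERFLOW (fail)
10. enqueue(81): size=4=cap → OVERFLOW (fail)
11. enqueue(94): size=4=cap → OVERFLOW (fail)
12. enqueue(91): size=4=cap → OVERFLOW (fail)
13. enqueue(8): size=4=cap → OVERFLOW (fail)
14. enqueue(51): size=4=cap → OVERFLOW (fail)
15. dequeue(): size=3
16. enqueue(74): size=4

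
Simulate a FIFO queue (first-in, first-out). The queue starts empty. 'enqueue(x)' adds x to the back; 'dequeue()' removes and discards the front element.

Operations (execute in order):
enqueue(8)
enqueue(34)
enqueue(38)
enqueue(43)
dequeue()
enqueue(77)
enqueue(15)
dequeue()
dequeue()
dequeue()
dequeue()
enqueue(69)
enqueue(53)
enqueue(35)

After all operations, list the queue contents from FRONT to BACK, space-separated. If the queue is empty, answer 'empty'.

enqueue(8): [8]
enqueue(34): [8, 34]
enqueue(38): [8, 34, 38]
enqueue(43): [8, 34, 38, 43]
dequeue(): [34, 38, 43]
enqueue(77): [34, 38, 43, 77]
enqueue(15): [34, 38, 43, 77, 15]
dequeue(): [38, 43, 77, 15]
dequeue(): [43, 77, 15]
dequeue(): [77, 15]
dequeue(): [15]
enqueue(69): [15, 69]
enqueue(53): [15, 69, 53]
enqueue(35): [15, 69, 53, 35]

Answer: 15 69 53 35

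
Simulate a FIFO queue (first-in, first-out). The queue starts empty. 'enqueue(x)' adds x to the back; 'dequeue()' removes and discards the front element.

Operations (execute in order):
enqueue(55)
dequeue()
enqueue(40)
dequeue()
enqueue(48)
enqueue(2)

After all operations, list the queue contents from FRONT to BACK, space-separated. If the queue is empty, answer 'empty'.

enqueue(55): [55]
dequeue(): []
enqueue(40): [40]
dequeue(): []
enqueue(48): [48]
enqueue(2): [48, 2]

Answer: 48 2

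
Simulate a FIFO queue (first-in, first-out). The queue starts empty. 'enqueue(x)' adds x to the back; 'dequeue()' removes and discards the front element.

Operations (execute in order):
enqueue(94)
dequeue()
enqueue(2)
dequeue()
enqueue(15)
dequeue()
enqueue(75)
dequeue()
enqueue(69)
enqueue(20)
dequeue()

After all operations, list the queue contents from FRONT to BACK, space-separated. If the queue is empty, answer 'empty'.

enqueue(94): [94]
dequeue(): []
enqueue(2): [2]
dequeue(): []
enqueue(15): [15]
dequeue(): []
enqueue(75): [75]
dequeue(): []
enqueue(69): [69]
enqueue(20): [69, 20]
dequeue(): [20]

Answer: 20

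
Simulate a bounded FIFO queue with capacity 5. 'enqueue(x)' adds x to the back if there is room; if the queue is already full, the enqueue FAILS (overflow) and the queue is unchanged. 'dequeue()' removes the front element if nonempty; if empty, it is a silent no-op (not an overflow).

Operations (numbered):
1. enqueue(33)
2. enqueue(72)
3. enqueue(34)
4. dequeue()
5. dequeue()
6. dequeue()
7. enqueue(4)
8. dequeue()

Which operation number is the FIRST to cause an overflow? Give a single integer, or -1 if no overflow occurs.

1. enqueue(33): size=1
2. enqueue(72): size=2
3. enqueue(34): size=3
4. dequeue(): size=2
5. dequeue(): size=1
6. dequeue(): size=0
7. enqueue(4): size=1
8. dequeue(): size=0

Answer: -1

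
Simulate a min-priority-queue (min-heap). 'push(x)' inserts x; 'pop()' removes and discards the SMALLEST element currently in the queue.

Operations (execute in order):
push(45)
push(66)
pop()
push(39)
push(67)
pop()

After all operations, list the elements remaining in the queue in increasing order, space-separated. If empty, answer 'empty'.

Answer: 66 67

Derivation:
push(45): heap contents = [45]
push(66): heap contents = [45, 66]
pop() → 45: heap contents = [66]
push(39): heap contents = [39, 66]
push(67): heap contents = [39, 66, 67]
pop() → 39: heap contents = [66, 67]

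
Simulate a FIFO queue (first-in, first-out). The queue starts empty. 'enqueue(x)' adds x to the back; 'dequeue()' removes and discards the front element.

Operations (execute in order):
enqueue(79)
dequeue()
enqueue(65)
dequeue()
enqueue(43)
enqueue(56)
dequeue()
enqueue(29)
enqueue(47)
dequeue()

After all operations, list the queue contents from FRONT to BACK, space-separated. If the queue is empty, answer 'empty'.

Answer: 29 47

Derivation:
enqueue(79): [79]
dequeue(): []
enqueue(65): [65]
dequeue(): []
enqueue(43): [43]
enqueue(56): [43, 56]
dequeue(): [56]
enqueue(29): [56, 29]
enqueue(47): [56, 29, 47]
dequeue(): [29, 47]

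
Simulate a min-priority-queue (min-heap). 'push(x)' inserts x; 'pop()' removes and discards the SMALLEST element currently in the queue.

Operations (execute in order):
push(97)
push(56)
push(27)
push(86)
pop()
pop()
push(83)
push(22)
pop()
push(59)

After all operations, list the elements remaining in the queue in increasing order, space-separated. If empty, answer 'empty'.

push(97): heap contents = [97]
push(56): heap contents = [56, 97]
push(27): heap contents = [27, 56, 97]
push(86): heap contents = [27, 56, 86, 97]
pop() → 27: heap contents = [56, 86, 97]
pop() → 56: heap contents = [86, 97]
push(83): heap contents = [83, 86, 97]
push(22): heap contents = [22, 83, 86, 97]
pop() → 22: heap contents = [83, 86, 97]
push(59): heap contents = [59, 83, 86, 97]

Answer: 59 83 86 97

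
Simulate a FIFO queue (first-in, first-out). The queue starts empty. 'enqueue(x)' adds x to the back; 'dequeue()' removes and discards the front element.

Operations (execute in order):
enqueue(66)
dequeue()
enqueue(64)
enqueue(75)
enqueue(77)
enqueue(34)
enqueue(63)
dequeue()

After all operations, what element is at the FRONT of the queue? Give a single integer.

enqueue(66): queue = [66]
dequeue(): queue = []
enqueue(64): queue = [64]
enqueue(75): queue = [64, 75]
enqueue(77): queue = [64, 75, 77]
enqueue(34): queue = [64, 75, 77, 34]
enqueue(63): queue = [64, 75, 77, 34, 63]
dequeue(): queue = [75, 77, 34, 63]

Answer: 75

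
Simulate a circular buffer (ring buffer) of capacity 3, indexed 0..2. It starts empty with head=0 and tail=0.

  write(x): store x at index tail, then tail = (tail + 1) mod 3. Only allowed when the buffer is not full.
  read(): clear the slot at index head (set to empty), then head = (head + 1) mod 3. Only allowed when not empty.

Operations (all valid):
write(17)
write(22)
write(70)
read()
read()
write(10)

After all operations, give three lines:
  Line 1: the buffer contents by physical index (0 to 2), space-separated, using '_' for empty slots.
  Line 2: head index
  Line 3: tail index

Answer: 10 _ 70
2
1

Derivation:
write(17): buf=[17 _ _], head=0, tail=1, size=1
write(22): buf=[17 22 _], head=0, tail=2, size=2
write(70): buf=[17 22 70], head=0, tail=0, size=3
read(): buf=[_ 22 70], head=1, tail=0, size=2
read(): buf=[_ _ 70], head=2, tail=0, size=1
write(10): buf=[10 _ 70], head=2, tail=1, size=2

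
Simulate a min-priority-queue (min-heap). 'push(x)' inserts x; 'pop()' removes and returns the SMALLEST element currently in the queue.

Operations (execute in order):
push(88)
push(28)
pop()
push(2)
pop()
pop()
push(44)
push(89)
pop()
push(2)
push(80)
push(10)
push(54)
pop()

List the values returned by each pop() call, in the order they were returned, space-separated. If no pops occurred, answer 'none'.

push(88): heap contents = [88]
push(28): heap contents = [28, 88]
pop() → 28: heap contents = [88]
push(2): heap contents = [2, 88]
pop() → 2: heap contents = [88]
pop() → 88: heap contents = []
push(44): heap contents = [44]
push(89): heap contents = [44, 89]
pop() → 44: heap contents = [89]
push(2): heap contents = [2, 89]
push(80): heap contents = [2, 80, 89]
push(10): heap contents = [2, 10, 80, 89]
push(54): heap contents = [2, 10, 54, 80, 89]
pop() → 2: heap contents = [10, 54, 80, 89]

Answer: 28 2 88 44 2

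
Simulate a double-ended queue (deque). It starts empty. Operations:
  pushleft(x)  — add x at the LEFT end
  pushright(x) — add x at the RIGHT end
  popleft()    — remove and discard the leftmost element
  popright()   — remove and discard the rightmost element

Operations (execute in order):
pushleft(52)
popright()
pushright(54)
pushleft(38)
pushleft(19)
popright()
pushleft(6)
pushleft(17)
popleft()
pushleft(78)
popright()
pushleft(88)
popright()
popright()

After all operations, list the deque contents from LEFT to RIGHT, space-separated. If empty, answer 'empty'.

Answer: 88 78

Derivation:
pushleft(52): [52]
popright(): []
pushright(54): [54]
pushleft(38): [38, 54]
pushleft(19): [19, 38, 54]
popright(): [19, 38]
pushleft(6): [6, 19, 38]
pushleft(17): [17, 6, 19, 38]
popleft(): [6, 19, 38]
pushleft(78): [78, 6, 19, 38]
popright(): [78, 6, 19]
pushleft(88): [88, 78, 6, 19]
popright(): [88, 78, 6]
popright(): [88, 78]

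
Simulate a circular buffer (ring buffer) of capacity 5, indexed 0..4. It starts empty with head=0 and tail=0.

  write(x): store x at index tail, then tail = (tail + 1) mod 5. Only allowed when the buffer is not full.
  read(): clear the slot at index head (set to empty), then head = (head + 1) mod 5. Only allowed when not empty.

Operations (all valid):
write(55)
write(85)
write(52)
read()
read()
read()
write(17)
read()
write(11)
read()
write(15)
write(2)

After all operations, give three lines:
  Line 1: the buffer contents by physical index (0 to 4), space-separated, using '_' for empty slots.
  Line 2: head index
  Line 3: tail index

write(55): buf=[55 _ _ _ _], head=0, tail=1, size=1
write(85): buf=[55 85 _ _ _], head=0, tail=2, size=2
write(52): buf=[55 85 52 _ _], head=0, tail=3, size=3
read(): buf=[_ 85 52 _ _], head=1, tail=3, size=2
read(): buf=[_ _ 52 _ _], head=2, tail=3, size=1
read(): buf=[_ _ _ _ _], head=3, tail=3, size=0
write(17): buf=[_ _ _ 17 _], head=3, tail=4, size=1
read(): buf=[_ _ _ _ _], head=4, tail=4, size=0
write(11): buf=[_ _ _ _ 11], head=4, tail=0, size=1
read(): buf=[_ _ _ _ _], head=0, tail=0, size=0
write(15): buf=[15 _ _ _ _], head=0, tail=1, size=1
write(2): buf=[15 2 _ _ _], head=0, tail=2, size=2

Answer: 15 2 _ _ _
0
2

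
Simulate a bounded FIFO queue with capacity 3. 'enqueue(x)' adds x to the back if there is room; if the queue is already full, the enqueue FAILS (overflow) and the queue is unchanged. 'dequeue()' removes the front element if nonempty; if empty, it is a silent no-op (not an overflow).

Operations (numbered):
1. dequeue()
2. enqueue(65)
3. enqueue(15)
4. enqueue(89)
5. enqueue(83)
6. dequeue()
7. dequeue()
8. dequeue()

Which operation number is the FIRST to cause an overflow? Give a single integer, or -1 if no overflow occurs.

Answer: 5

Derivation:
1. dequeue(): empty, no-op, size=0
2. enqueue(65): size=1
3. enqueue(15): size=2
4. enqueue(89): size=3
5. enqueue(83): size=3=cap → OVERFLOW (fail)
6. dequeue(): size=2
7. dequeue(): size=1
8. dequeue(): size=0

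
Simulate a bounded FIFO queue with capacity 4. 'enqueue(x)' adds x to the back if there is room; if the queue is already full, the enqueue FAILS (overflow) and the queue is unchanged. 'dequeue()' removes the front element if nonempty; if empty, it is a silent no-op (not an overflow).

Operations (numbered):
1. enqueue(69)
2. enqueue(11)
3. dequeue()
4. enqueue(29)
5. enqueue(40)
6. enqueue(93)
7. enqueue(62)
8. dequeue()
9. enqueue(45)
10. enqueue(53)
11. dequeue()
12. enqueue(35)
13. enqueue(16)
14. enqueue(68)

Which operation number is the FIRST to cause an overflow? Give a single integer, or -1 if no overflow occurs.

1. enqueue(69): size=1
2. enqueue(11): size=2
3. dequeue(): size=1
4. enqueue(29): size=2
5. enqueue(40): size=3
6. enqueue(93): size=4
7. enqueue(62): size=4=cap → OVERFLOW (fail)
8. dequeue(): size=3
9. enqueue(45): size=4
10. enqueue(53): size=4=cap → OVERFLOW (fail)
11. dequeue(): size=3
12. enqueue(35): size=4
13. enqueue(16): size=4=cap → OVERFLOW (fail)
14. enqueue(68): size=4=cap → OVERFLOW (fail)

Answer: 7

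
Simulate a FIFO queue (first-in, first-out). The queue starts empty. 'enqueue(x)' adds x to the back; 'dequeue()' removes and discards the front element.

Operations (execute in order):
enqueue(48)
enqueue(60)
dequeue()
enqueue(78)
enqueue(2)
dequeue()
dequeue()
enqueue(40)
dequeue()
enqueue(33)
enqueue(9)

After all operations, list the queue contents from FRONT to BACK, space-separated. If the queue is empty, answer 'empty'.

Answer: 40 33 9

Derivation:
enqueue(48): [48]
enqueue(60): [48, 60]
dequeue(): [60]
enqueue(78): [60, 78]
enqueue(2): [60, 78, 2]
dequeue(): [78, 2]
dequeue(): [2]
enqueue(40): [2, 40]
dequeue(): [40]
enqueue(33): [40, 33]
enqueue(9): [40, 33, 9]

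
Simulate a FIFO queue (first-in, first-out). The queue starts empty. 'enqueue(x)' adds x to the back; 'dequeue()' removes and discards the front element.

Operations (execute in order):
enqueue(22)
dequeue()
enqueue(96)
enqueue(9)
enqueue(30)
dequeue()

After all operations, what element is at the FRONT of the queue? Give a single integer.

Answer: 9

Derivation:
enqueue(22): queue = [22]
dequeue(): queue = []
enqueue(96): queue = [96]
enqueue(9): queue = [96, 9]
enqueue(30): queue = [96, 9, 30]
dequeue(): queue = [9, 30]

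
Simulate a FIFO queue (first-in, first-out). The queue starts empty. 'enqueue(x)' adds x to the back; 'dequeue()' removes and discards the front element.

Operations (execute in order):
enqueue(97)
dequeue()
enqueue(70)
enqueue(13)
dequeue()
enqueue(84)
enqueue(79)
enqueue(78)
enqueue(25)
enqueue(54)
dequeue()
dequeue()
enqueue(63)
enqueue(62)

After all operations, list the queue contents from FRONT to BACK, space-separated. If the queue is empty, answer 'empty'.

Answer: 79 78 25 54 63 62

Derivation:
enqueue(97): [97]
dequeue(): []
enqueue(70): [70]
enqueue(13): [70, 13]
dequeue(): [13]
enqueue(84): [13, 84]
enqueue(79): [13, 84, 79]
enqueue(78): [13, 84, 79, 78]
enqueue(25): [13, 84, 79, 78, 25]
enqueue(54): [13, 84, 79, 78, 25, 54]
dequeue(): [84, 79, 78, 25, 54]
dequeue(): [79, 78, 25, 54]
enqueue(63): [79, 78, 25, 54, 63]
enqueue(62): [79, 78, 25, 54, 63, 62]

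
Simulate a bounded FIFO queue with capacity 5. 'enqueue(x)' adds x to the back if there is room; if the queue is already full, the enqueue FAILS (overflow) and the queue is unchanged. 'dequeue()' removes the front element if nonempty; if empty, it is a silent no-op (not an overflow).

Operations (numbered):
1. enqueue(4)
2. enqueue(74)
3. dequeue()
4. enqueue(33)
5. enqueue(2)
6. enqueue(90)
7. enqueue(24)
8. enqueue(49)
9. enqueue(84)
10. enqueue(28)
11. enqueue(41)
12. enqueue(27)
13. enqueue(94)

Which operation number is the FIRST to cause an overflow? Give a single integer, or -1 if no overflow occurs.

Answer: 8

Derivation:
1. enqueue(4): size=1
2. enqueue(74): size=2
3. dequeue(): size=1
4. enqueue(33): size=2
5. enqueue(2): size=3
6. enqueue(90): size=4
7. enqueue(24): size=5
8. enqueue(49): size=5=cap → OVERFLOW (fail)
9. enqueue(84): size=5=cap → OVERFLOW (fail)
10. enqueue(28): size=5=cap → OVERFLOW (fail)
11. enqueue(41): size=5=cap → OVERFLOW (fail)
12. enqueue(27): size=5=cap → OVERFLOW (fail)
13. enqueue(94): size=5=cap → OVERFLOW (fail)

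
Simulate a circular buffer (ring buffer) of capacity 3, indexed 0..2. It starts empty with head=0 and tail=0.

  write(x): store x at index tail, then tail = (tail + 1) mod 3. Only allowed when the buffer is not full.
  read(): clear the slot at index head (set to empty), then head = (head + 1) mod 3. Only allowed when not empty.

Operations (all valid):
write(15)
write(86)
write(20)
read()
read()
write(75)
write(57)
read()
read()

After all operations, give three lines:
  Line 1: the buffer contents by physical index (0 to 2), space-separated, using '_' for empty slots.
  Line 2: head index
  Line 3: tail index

write(15): buf=[15 _ _], head=0, tail=1, size=1
write(86): buf=[15 86 _], head=0, tail=2, size=2
write(20): buf=[15 86 20], head=0, tail=0, size=3
read(): buf=[_ 86 20], head=1, tail=0, size=2
read(): buf=[_ _ 20], head=2, tail=0, size=1
write(75): buf=[75 _ 20], head=2, tail=1, size=2
write(57): buf=[75 57 20], head=2, tail=2, size=3
read(): buf=[75 57 _], head=0, tail=2, size=2
read(): buf=[_ 57 _], head=1, tail=2, size=1

Answer: _ 57 _
1
2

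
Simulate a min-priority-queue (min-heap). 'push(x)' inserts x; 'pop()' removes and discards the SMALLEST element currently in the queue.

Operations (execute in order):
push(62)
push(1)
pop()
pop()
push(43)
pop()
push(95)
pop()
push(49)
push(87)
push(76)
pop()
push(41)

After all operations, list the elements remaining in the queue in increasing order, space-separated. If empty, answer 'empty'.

push(62): heap contents = [62]
push(1): heap contents = [1, 62]
pop() → 1: heap contents = [62]
pop() → 62: heap contents = []
push(43): heap contents = [43]
pop() → 43: heap contents = []
push(95): heap contents = [95]
pop() → 95: heap contents = []
push(49): heap contents = [49]
push(87): heap contents = [49, 87]
push(76): heap contents = [49, 76, 87]
pop() → 49: heap contents = [76, 87]
push(41): heap contents = [41, 76, 87]

Answer: 41 76 87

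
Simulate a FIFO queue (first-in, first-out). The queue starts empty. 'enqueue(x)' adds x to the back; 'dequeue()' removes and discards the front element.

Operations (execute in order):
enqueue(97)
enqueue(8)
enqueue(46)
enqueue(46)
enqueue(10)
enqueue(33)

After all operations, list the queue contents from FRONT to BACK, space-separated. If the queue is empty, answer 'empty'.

enqueue(97): [97]
enqueue(8): [97, 8]
enqueue(46): [97, 8, 46]
enqueue(46): [97, 8, 46, 46]
enqueue(10): [97, 8, 46, 46, 10]
enqueue(33): [97, 8, 46, 46, 10, 33]

Answer: 97 8 46 46 10 33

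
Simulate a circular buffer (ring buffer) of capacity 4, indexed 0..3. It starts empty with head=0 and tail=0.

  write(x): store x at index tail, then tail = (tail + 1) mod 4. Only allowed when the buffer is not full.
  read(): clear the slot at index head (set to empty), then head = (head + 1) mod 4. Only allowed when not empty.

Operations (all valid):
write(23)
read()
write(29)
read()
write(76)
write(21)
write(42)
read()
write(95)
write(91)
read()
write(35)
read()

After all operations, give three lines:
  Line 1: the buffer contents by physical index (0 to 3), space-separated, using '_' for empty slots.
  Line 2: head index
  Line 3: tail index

write(23): buf=[23 _ _ _], head=0, tail=1, size=1
read(): buf=[_ _ _ _], head=1, tail=1, size=0
write(29): buf=[_ 29 _ _], head=1, tail=2, size=1
read(): buf=[_ _ _ _], head=2, tail=2, size=0
write(76): buf=[_ _ 76 _], head=2, tail=3, size=1
write(21): buf=[_ _ 76 21], head=2, tail=0, size=2
write(42): buf=[42 _ 76 21], head=2, tail=1, size=3
read(): buf=[42 _ _ 21], head=3, tail=1, size=2
write(95): buf=[42 95 _ 21], head=3, tail=2, size=3
write(91): buf=[42 95 91 21], head=3, tail=3, size=4
read(): buf=[42 95 91 _], head=0, tail=3, size=3
write(35): buf=[42 95 91 35], head=0, tail=0, size=4
read(): buf=[_ 95 91 35], head=1, tail=0, size=3

Answer: _ 95 91 35
1
0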